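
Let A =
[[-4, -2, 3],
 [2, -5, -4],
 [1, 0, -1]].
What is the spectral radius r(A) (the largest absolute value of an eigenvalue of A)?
r(A) ≈ 5.4465

The eigenvalues of A are the roots of its characteristic polynomial. With M = A (coefficients from the trace, the sum of principal 2x2 minors, and det A):
  p(λ) = det(λ I - M) = λ^3 + 10λ^2 + 30λ + 1.
No integer candidate from the rational root theorem (±divisors of 1) is a root, so the roots are irrational. The cubic discriminant is Δ = -16627 < 0, so there is one real root and a complex-conjugate pair. p(-1) = -20 and p(0) = 1 have opposite signs, so a root lies in (-1, 0); Newton's method refines it to λ ≈ -0.0337. Dividing out (λ - (-0.0337)) leaves approximately λ^2 + 9.9663λ + 29.664. For λ^2 + 9.9663λ + 29.664 the discriminant is -19.3292. It is negative, so the remaining roots are the complex-conjugate pair λ ≈ -4.9831 ± 2.1982i. Their product equals the constant term, so |λ|^2 ≈ 29.664 and |λ| ≈ 5.4465.
Thus the eigenvalues (to 4 decimals) are -0.0337 (modulus 0.0337); -4.9831 ± 2.1982i (modulus 5.4465). The spectral radius is the largest modulus: r(A) ≈ 5.4465. (Cross-check: r(A) ≤ ||A||_2 ≈ 7.1601; equality holds whenever A is normal, though it can also hold for some non-normal A.)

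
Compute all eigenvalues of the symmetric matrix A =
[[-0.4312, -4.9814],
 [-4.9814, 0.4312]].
sigma(A) ≈ {-5, 5}

A is real symmetric, so its spectrum consists of real eigenvalues. Expanding the characteristic polynomial of the displayed matrix gives
  det(λ I - A) = p(λ) = λ^2 + (0)λ + (-25).
Solving p(λ) = 0 yields eigenvalues ≈ -5, 5. (A is shown rounded to 4 decimals, so these recover the underlying integer eigenvalues to within that precision.)
Verification: the trace of A = 0 equals the sum of eigenvalues 0, and det(A) ≈ -25.0003 matches the eigenvalue product -25.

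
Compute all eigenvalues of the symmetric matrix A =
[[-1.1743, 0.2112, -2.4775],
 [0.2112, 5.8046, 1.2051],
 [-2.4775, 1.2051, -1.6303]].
sigma(A) ≈ {-4, 1, 6}

A is real symmetric, so its spectrum consists of real eigenvalues. Expanding the characteristic polynomial of the displayed matrix gives
  det(λ I - A) = p(λ) = λ^3 + (-3)λ^2 + (-22)λ + (24).
Solving p(λ) = 0 yields eigenvalues ≈ -4, 1, 6. (A is shown rounded to 4 decimals, so these recover the underlying integer eigenvalues to within that precision.)
Verification: the trace of A = 3 equals the sum of eigenvalues 3, and det(A) ≈ -23.9990 matches the eigenvalue product -24.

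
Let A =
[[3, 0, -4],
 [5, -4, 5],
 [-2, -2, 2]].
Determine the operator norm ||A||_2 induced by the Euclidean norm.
||A||_2 ≈ 8.268 (= sqrt(largest eigenvalue of A^T A))

||A||_2 = sigma_max(A) = sqrt(lambda_max(A^T A)). Form the symmetric matrix M = A^T A =
[[38, -16, 9],
 [-16, 20, -24],
 [9, -24, 45]].
Its characteristic polynomial (trace, sum of principal 2x2 minors, determinant of M give the coefficients) is
  p(λ) = det(λ I - M) = λ^3 - 103λ^2 + 2457λ - 6084.
No integer candidate from the rational root theorem (±divisors of 6084) is a root, so the roots are irrational. The cubic discriminant is Δ = 4837079637 > 0, so there are three distinct real roots. p(2) = -1574 and p(3) = 387 have opposite signs, so a root lies in (2, 3); Newton's method refines it to λ ≈ 2.7947. p(31) = 891 and p(32) = -164 have opposite signs, so a root lies in (31, 32); Newton's method refines it to λ ≈ 31.8456. p(68) = -848 and p(69) = 1575 have opposite signs, so a root lies in (68, 69); Newton's method refines it to λ ≈ 68.3597. Check (Vieta): the three roots sum to 103, matching tr M = 103.
So the eigenvalues of A^T A are ≈ 2.7947, 31.8456, 68.3597 (all ≥ 0, as they must be for A^T A). The largest is λ_max ≈ 68.3597, hence ||A||_2 = sqrt(λ_max) ≈ 8.268.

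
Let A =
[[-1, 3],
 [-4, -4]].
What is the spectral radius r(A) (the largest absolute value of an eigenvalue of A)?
r(A) = 4

The eigenvalues of A are the roots of its characteristic polynomial. With M = A (coefficients from the trace and determinant):
  p(λ) = det(λ I - M) = λ^2 + 5λ + 16.
For λ^2 + 5λ + 16 the discriminant is -39. It is negative, so the roots are the complex-conjugate pair λ = -5/2 ± (sqrt(39)/2) i ≈ -2.5 ± 3.1225i. For a conjugate pair the product of the roots equals the constant term, so |λ|^2 = 16 and |λ| = sqrt(16) = 4.
Thus the eigenvalues (to 4 decimals) are -2.5 ± 3.1225i (modulus 4). The spectral radius is the largest modulus: r(A) = 4. (Cross-check: r(A) ≤ ||A||_2 ≈ 5.8823; equality holds whenever A is normal, though it can also hold for some non-normal A.)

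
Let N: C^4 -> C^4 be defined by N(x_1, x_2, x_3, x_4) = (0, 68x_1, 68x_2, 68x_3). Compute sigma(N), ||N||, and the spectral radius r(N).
sigma(N) = {0}; ||N|| = 68; r(N) = 0. (N is nilpotent with N^4 = 0.)

On C^4, N is a strictly lower-triangular matrix with 68 on the subdiagonal and zeros elsewhere, so its characteristic polynomial is lambda^4 and every eigenvalue is 0: sigma(N) = {0}. For the operator norm, N e_i = 68e_{i+1} for i = 1, ..., 3 and N e_4 = 0, so the singular values of N are 68 (with multiplicity 3) and 0; hence ||N|| = 68. The spectral radius r(N) = max|lambda| = 0. Note ||N|| > r(N) — characteristic of non-normal nilpotent operators. Indeed N^4 = 0.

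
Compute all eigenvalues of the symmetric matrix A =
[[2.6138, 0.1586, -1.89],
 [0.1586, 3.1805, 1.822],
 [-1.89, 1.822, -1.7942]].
sigma(A) ≈ {-3, 3, 4}

A is real symmetric, so its spectrum consists of real eigenvalues. Expanding the characteristic polynomial of the displayed matrix gives
  det(λ I - A) = p(λ) = λ^3 + (-4)λ^2 + (-9)λ + (36).
Solving p(λ) = 0 yields eigenvalues ≈ -3, 3, 4. (A is shown rounded to 4 decimals, so these recover the underlying integer eigenvalues to within that precision.)
Verification: the trace of A = 4 equals the sum of eigenvalues 4, and det(A) ≈ -36.0008 matches the eigenvalue product -36.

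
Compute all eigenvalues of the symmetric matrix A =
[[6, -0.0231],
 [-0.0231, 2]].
sigma(A) ≈ {2, 6}

A is real symmetric, so its spectrum consists of real eigenvalues. Expanding the characteristic polynomial of the displayed matrix gives
  det(λ I - A) = p(λ) = λ^2 + (-8)λ + (12).
Solving p(λ) = 0 yields eigenvalues ≈ 2, 6. (A is shown rounded to 4 decimals, so these recover the underlying integer eigenvalues to within that precision.)
Verification: the trace of A = 8 equals the sum of eigenvalues 8, and det(A) ≈ 11.9999 matches the eigenvalue product 12.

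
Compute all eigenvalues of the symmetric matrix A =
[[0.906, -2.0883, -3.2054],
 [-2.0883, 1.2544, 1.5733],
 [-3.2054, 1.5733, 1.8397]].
sigma(A) ≈ {-2, 0, 6}

A is real symmetric, so its spectrum consists of real eigenvalues. Expanding the characteristic polynomial of the displayed matrix gives
  det(λ I - A) = p(λ) = λ^3 + (-4)λ^2 + (-12)λ + (0).
Solving p(λ) = 0 yields eigenvalues ≈ -2, 0, 6. (A is shown rounded to 4 decimals, so these recover the underlying integer eigenvalues to within that precision.)
Verification: the trace of A = 4 equals the sum of eigenvalues 4, and det(A) ≈ -0.0003 matches the eigenvalue product 0.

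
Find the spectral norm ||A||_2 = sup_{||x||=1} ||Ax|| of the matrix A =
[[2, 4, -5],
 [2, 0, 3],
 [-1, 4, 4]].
||A||_2 ≈ 7.251 (= sqrt(largest eigenvalue of A^T A))

||A||_2 = sigma_max(A) = sqrt(lambda_max(A^T A)). Form the symmetric matrix M = A^T A =
[[9, 4, -8],
 [4, 32, -4],
 [-8, -4, 50]].
Its characteristic polynomial (trace, sum of principal 2x2 minors, determinant of M give the coefficients) is
  p(λ) = det(λ I - M) = λ^3 - 91λ^2 + 2242λ - 11664.
No integer candidate from the rational root theorem (±divisors of 11664) is a root, so the roots are irrational. The cubic discriminant is Δ = 549648708 > 0, so there are three distinct real roots. p(7) = -86 and p(8) = 960 have opposite signs, so a root lies in (7, 8); Newton's method refines it to λ ≈ 7.0775. p(31) = 178 and p(32) = -336 have opposite signs, so a root lies in (31, 32); Newton's method refines it to λ ≈ 31.3448. p(52) = -536 and p(53) = 420 have opposite signs, so a root lies in (52, 53); Newton's method refines it to λ ≈ 52.5777. Check (Vieta): the three roots sum to 91, matching tr M = 91.
So the eigenvalues of A^T A are ≈ 7.0775, 31.3448, 52.5777 (all ≥ 0, as they must be for A^T A). The largest is λ_max ≈ 52.5777, hence ||A||_2 = sqrt(λ_max) ≈ 7.251.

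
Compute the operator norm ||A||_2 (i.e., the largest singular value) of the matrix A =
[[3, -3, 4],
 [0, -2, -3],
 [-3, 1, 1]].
||A||_2 ≈ 6.1068 (= sqrt(largest eigenvalue of A^T A))

||A||_2 = sigma_max(A) = sqrt(lambda_max(A^T A)). Form the symmetric matrix M = A^T A =
[[18, -12, 9],
 [-12, 14, -5],
 [9, -5, 26]].
Its characteristic polynomial (trace, sum of principal 2x2 minors, determinant of M give the coefficients) is
  p(λ) = det(λ I - M) = λ^3 - 58λ^2 + 834λ - 2304.
No integer candidate from the rational root theorem (±divisors of 2304) is a root, so the roots are irrational. The cubic discriminant is Δ = 84079728 > 0, so there are three distinct real roots. p(3) = -297 and p(4) = 168 have opposite signs, so a root lies in (3, 4); Newton's method refines it to λ ≈ 3.6146. p(17) = 25 and p(18) = -252 have opposite signs, so a root lies in (17, 18); Newton's method refines it to λ ≈ 17.092. p(37) = -195 and p(38) = 508 have opposite signs, so a root lies in (37, 38); Newton's method refines it to λ ≈ 37.2934. Check (Vieta): the three roots sum to 58, matching tr M = 58.
So the eigenvalues of A^T A are ≈ 3.6146, 17.092, 37.2934 (all ≥ 0, as they must be for A^T A). The largest is λ_max ≈ 37.2934, hence ||A||_2 = sqrt(λ_max) ≈ 6.1068.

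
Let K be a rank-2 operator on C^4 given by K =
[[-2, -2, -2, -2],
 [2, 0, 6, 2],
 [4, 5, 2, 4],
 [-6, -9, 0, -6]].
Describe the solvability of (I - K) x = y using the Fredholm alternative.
(I - K) is invertible (det(I - K) = -9 ≠ 0), so for every y in C^4 the equation (I - K) x = y has a unique solution.

K has rank 2 and factors as K = U V^T = u1 v1^T + u2 v2^T with u1 = (0, -2, 1, -3), v1 = (0, 1, -2, 0), u2 = (1, -1, -2, 3), v2 = (-2, -2, -2, -2) (multiplying out reproduces the displayed K). The nonzero eigenvalues of U V^T coincide with those of the 2 x 2 matrix G = V^T U = [[v1·u1, v1·u2], [v2·u1, v2·u2]] = [[-4, 3], [8, -2]], and by the Sylvester determinant identity det(I_4 - U V^T) = det(I_2 - V^T U) = det([[5, -3], [-8, 3]]) = (5)(3) - (-3)(-8) = -9. (Direct check: I - K =
[[3, 2, 2, 2],
 [-2, 1, -6, -2],
 [-4, -5, -1, -4],
 [6, 9, 0, 7]]
has determinant -9.) The finite-dimensional Fredholm alternative says: either (I - K) is invertible, or ker(I - K) ≠ {0} and then range(I - K) = ker((I - K)^*)^⊥, with dim ker(I - K) = dim ker((I - K)^*). Since det(I - K) ≠ 0, 1 is not an eigenvalue of K and ker(I - K) = {0}, so we are in the first case: for every y there is a unique x = (I - K)^(-1) y. (Explicitly, by the Woodbury identity, (I - U V^T)^(-1) = I + U (I_2 - G)^(-1) V^T.)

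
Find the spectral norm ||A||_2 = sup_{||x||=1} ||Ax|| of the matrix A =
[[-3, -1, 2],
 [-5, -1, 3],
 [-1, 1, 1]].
||A||_2 ≈ 7.0887 (= sqrt(largest eigenvalue of A^T A))

||A||_2 = sigma_max(A) = sqrt(lambda_max(A^T A)). Form the symmetric matrix M = A^T A =
[[35, 7, -22],
 [7, 3, -4],
 [-22, -4, 14]].
Its characteristic polynomial (trace, sum of principal 2x2 minors, determinant of M give the coefficients) is
  p(λ) = det(λ I - M) = λ^3 - 52λ^2 + 88λ - 4.
No integer candidate from the rational root theorem (±divisors of 4) is a root, so the roots are irrational. The cubic discriminant is Δ = 16293200 > 0, so there are three distinct real roots. p(0) = -4 and p(1) = 33 have opposite signs, so a root lies in (0, 1); Newton's method refines it to λ ≈ 0.0467. p(1) = 33 and p(2) = -28 have opposite signs, so a root lies in (1, 2); Newton's method refines it to λ ≈ 1.7029. p(50) = -604 and p(51) = 1883 have opposite signs, so a root lies in (50, 51); Newton's method refines it to λ ≈ 50.2504. Check (Vieta): the three roots sum to 52, matching tr M = 52.
So the eigenvalues of A^T A are ≈ 0.0467, 1.7029, 50.2504 (all ≥ 0, as they must be for A^T A). The largest is λ_max ≈ 50.2504, hence ||A||_2 = sqrt(λ_max) ≈ 7.0887.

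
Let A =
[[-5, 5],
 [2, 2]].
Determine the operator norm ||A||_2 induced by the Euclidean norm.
||A||_2 = sqrt(50) ≈ 7.0711 (= sqrt(largest eigenvalue of A^T A))

||A||_2 = sigma_max(A) = sqrt(lambda_max(A^T A)). Form the symmetric matrix M = A^T A =
[[29, -21],
 [-21, 29]].
Its characteristic polynomial (trace, determinant of M give the coefficients) is
  p(λ) = det(λ I - M) = λ^2 - 58λ + 400.
For λ^2 - 58λ + 400 the discriminant is 1764. It is a perfect square (42^2), so the roots are rational: λ = (58 ± 42)/2 = 50, 8.
So the eigenvalues of A^T A are ≈ 8, 50 (all ≥ 0, as they must be for A^T A). The largest is λ_max = 50, hence ||A||_2 = sqrt(λ_max) = sqrt(50) ≈ 7.0711.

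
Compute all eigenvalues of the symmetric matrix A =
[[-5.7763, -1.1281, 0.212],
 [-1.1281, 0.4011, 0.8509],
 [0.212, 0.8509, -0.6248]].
sigma(A) ≈ {-6, -1, 1}

A is real symmetric, so its spectrum consists of real eigenvalues. Expanding the characteristic polynomial of the displayed matrix gives
  det(λ I - A) = p(λ) = λ^3 + (6)λ^2 + (-1)λ + (-6).
Solving p(λ) = 0 yields eigenvalues ≈ -6, -1, 1. (A is shown rounded to 4 decimals, so these recover the underlying integer eigenvalues to within that precision.)
Verification: the trace of A = -6 equals the sum of eigenvalues -6, and det(A) ≈ 5.9999 matches the eigenvalue product 6.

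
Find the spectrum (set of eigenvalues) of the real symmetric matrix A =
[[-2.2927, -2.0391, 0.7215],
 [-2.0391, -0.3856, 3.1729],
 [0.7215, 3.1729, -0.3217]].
sigma(A) ≈ {-5, -1, 3}

A is real symmetric, so its spectrum consists of real eigenvalues. Expanding the characteristic polynomial of the displayed matrix gives
  det(λ I - A) = p(λ) = λ^3 + (3)λ^2 + (-13)λ + (-15).
Solving p(λ) = 0 yields eigenvalues ≈ -5, -1, 3. (A is shown rounded to 4 decimals, so these recover the underlying integer eigenvalues to within that precision.)
Verification: the trace of A = -3 equals the sum of eigenvalues -3, and det(A) ≈ 14.9992 matches the eigenvalue product 15.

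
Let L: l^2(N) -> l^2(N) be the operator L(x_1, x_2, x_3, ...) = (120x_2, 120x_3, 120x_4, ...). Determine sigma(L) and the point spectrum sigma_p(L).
sigma(L) = closed disk {z in C : |z| ≤ 120}; sigma_p(L) = open disk {z in C : |z| < 120}

Note L = 120·V where V is the unit left shift (V x)_k = x_{k+1}; so sigma(L) = 120·sigma(V) and ||L|| = 120||V||. ||L x||^2 = 14400sum_{k≥2} |x_k|^2 ≤ 14400||x||^2, with equality on {x : x_1 = 0}, so ||L|| = 120. For any lambda with |lambda| < 120, set r = lambda/120 (|r| < 1); the vector x = (1, r, r^2, ...) is in l^2 and satisfies L x = 120(r, r^2, ...) = lambda x, so lambda is an eigenvalue. On the boundary |lambda| = 120 the geometric series diverges, so no l^2 eigenvector exists, but these lambda lie in the approximate point spectrum. Hence sigma(L) is the closed disk of radius 120 and sigma_p(L) is the open disk.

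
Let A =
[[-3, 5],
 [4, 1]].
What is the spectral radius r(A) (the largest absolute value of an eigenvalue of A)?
r(A) = (2 + sqrt(96))/2 ≈ 5.899

The eigenvalues of A are the roots of its characteristic polynomial. With M = A (coefficients from the trace and determinant):
  p(λ) = det(λ I - M) = λ^2 + 2λ - 23.
For λ^2 + 2λ - 23 the discriminant is 96. It is nonnegative but not a perfect square, so the roots are real and irrational: λ = (-2 ± sqrt(96))/2 ≈ 3.899, -5.899.
Thus the eigenvalues (to 4 decimals) are 3.899 (modulus 3.899); -5.899 (modulus 5.899). The spectral radius is the largest modulus: r(A) = (2 + sqrt(96))/2 ≈ 5.899. (Cross-check: r(A) ≤ ||A||_2 ≈ 6.0425; equality holds whenever A is normal, though it can also hold for some non-normal A.)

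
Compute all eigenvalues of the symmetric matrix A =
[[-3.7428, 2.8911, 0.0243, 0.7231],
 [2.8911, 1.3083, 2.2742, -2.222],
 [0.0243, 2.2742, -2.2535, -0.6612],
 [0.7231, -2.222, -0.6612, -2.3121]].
sigma(A) ≈ {-6, -3, -2, 4}

A is real symmetric, so its spectrum consists of real eigenvalues. Expanding the characteristic polynomial of the displayed matrix gives
  det(λ I - A) = p(λ) = λ^4 + (7)λ^3 + (-8)λ^2 + (-108.002)λ + (-144.0041).
Solving p(λ) = 0 yields eigenvalues ≈ -6, -3, -2, 4. (A is shown rounded to 4 decimals, so these recover the underlying integer eigenvalues to within that precision.)
Verification: the trace of A = -7 equals the sum of eigenvalues -7, and det(A) ≈ -144.0041 matches the eigenvalue product -144.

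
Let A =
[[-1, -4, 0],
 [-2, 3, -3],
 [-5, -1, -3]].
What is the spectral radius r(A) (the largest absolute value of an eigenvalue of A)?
r(A) = (4 + sqrt(48))/2 ≈ 5.4641

The eigenvalues of A are the roots of its characteristic polynomial. With M = A (coefficients from the trace, the sum of principal 2x2 minors, and det A):
  p(λ) = det(λ I - M) = λ^3 + λ^2 - 20λ + 24.
By the rational root theorem any rational root is an integer divisor of 24. Testing λ = 3: p(3) = 27 + 9 - 60 + 24 = 0, so λ = 3 is a root. Dividing out (λ - 3) leaves p(λ) = (λ - 3)(λ^2 + 4λ - 8). For λ^2 + 4λ - 8 the discriminant is 48. It is nonnegative but not a perfect square, so the roots are real and irrational: λ = (-4 ± sqrt(48))/2 ≈ 1.4641, -5.4641.
Thus the eigenvalues (to 4 decimals) are 1.4641 (modulus 1.4641); -5.4641 (modulus 5.4641); 3 (modulus 3). The spectral radius is the largest modulus: r(A) = (4 + sqrt(48))/2 ≈ 5.4641. (Cross-check: r(A) ≤ ||A||_2 ≈ 6.7763; equality holds whenever A is normal, though it can also hold for some non-normal A.)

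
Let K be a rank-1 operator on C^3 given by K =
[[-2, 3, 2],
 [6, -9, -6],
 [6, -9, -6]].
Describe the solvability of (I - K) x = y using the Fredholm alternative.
(I - K) is invertible (det(I - K) = 18 ≠ 0), so for every y in C^3 the equation (I - K) x = y has a unique solution.

K has rank 1, so it is an outer product K = u v^T: every row of K is a multiple of one row vector. Reading off the entries, u = (-1, 3, 3) and v = (2, -3, -2) (row i of K equals u_i·v^T). A rank-one matrix u v^T satisfies K u = u (v·u) and kills the (2)-dimensional subspace v^⊥, so its characteristic polynomial is lambda^2 (lambda - v·u) with v·u = tr K = -17. Hence the eigenvalues of I - K are 1 (multiplicity 2) and 1 - (-17) = 18, so det(I - K) = 18. (Direct check: I - K =
[[3, -3, -2],
 [-6, 10, 6],
 [-6, 9, 7]]
has determinant 18.) The finite-dimensional Fredholm alternative says: either (I - K) is invertible, or ker(I - K) ≠ {0} and then range(I - K) = ker((I - K)^*)^⊥, with dim ker(I - K) = dim ker((I - K)^*). Since det(I - K) ≠ 0, 1 is not an eigenvalue of K and ker(I - K) = {0}, so we are in the first case: for every y there is a unique x = (I - K)^(-1) y. Explicitly, by the Sherman–Morrison formula, (I - u v^T)^(-1) = I + u v^T/(1 - v·u), i.e. (I - K)^(-1) = I + K/(18).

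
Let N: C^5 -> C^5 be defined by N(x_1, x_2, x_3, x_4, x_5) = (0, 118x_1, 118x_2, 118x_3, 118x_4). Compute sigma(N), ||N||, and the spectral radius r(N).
sigma(N) = {0}; ||N|| = 118; r(N) = 0. (N is nilpotent with N^5 = 0.)

On C^5, N is a strictly lower-triangular matrix with 118 on the subdiagonal and zeros elsewhere, so its characteristic polynomial is lambda^5 and every eigenvalue is 0: sigma(N) = {0}. For the operator norm, N e_i = 118e_{i+1} for i = 1, ..., 4 and N e_5 = 0, so the singular values of N are 118 (with multiplicity 4) and 0; hence ||N|| = 118. The spectral radius r(N) = max|lambda| = 0. Note ||N|| > r(N) — characteristic of non-normal nilpotent operators. Indeed N^5 = 0.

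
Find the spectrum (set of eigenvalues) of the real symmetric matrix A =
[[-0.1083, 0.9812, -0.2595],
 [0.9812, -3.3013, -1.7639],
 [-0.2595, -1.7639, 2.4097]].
sigma(A) ≈ {-4, 0, 3}

A is real symmetric, so its spectrum consists of real eigenvalues. Expanding the characteristic polynomial of the displayed matrix gives
  det(λ I - A) = p(λ) = λ^3 + (1)λ^2 + (-12)λ + (0).
Solving p(λ) = 0 yields eigenvalues ≈ -4, 0, 3. (A is shown rounded to 4 decimals, so these recover the underlying integer eigenvalues to within that precision.)
Verification: the trace of A = -1 equals the sum of eigenvalues -1, and det(A) ≈ -0.0009 matches the eigenvalue product 0.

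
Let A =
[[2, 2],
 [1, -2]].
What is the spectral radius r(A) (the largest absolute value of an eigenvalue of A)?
r(A) = sqrt(24)/2 ≈ 2.4495

The eigenvalues of A are the roots of its characteristic polynomial. With M = A (coefficients from the trace and determinant):
  p(λ) = det(λ I - M) = λ^2 - 6.
For λ^2 - 6 the discriminant is 24. It is nonnegative but not a perfect square, so the roots are real and irrational: λ = ± sqrt(24)/2 ≈ 2.4495, -2.4495.
Thus the eigenvalues (to 4 decimals) are 2.4495 (modulus 2.4495); -2.4495 (modulus 2.4495). The spectral radius is the largest modulus: r(A) = sqrt(24)/2 ≈ 2.4495. (Cross-check: r(A) ≤ ||A||_2 ≈ 3; equality holds whenever A is normal, though it can also hold for some non-normal A.)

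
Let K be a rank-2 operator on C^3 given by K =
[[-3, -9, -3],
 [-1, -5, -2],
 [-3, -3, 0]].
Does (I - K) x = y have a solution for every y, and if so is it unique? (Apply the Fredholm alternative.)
(I - K) is singular (det(I - K) = 0, i.e. 1 ∈ sigma(K)). (I - K) x = y is solvable iff y ⊥ ker((I - K)^*) = span{(1, -1, -1)}, i.e. iff y_1 - y_2 - y_3 = 0. When solvable, x is determined up to adding multiples of (0, 1, -3) (ker(I - K) = span{(0, 1, -3)}, dimension 1).

K has rank 2 and factors as K = U V^T = u1 v1^T + u2 v2^T with u1 = (0, 1, -3), v1 = (1, 1, 0), u2 = (-3, -2, 0), v2 = (1, 3, 1) (multiplying out reproduces the displayed K). The nonzero eigenvalues of U V^T coincide with those of the 2 x 2 matrix G = V^T U = [[v1·u1, v1·u2], [v2·u1, v2·u2]] = [[1, -5], [0, -9]], and by the Sylvester determinant identity det(I_3 - U V^T) = det(I_2 - V^T U) = det([[0, 5], [0, 10]]) = (0)(10) - (5)(0) = 0. (Direct check: I - K =
[[4, 9, 3],
 [1, 6, 2],
 [3, 3, 1]]
has determinant 0.) So 1 is an eigenvalue of K and (I - K) is not invertible. The finite-dimensional Fredholm alternative says: either (I - K) is invertible, or ker(I - K) ≠ {0} and then range(I - K) = ker((I - K)^*)^⊥, with dim ker(I - K) = dim ker((I - K)^*). We are in the second case, so we compute both kernels via the 2 x 2 reduction. If (I - U V^T) x = 0 then x = U (V^T x) lies in the column space of U; writing x = U b gives U (I_2 - G) b = 0, and since u1, u2 are independent, (I_2 - G) b = 0. With I_2 - G = [[0, 5], [0, 10]] (singular, as its determinant is 0) a null vector is b = (1, 0), so ker(I - K) = span{1·u1 + (0)·u2} = span{(0, 1, -3)}. For the adjoint, (I - K)^* = I - K^T = I - V U^T, and the same argument gives ker((I - K)^*) = {V a : (I_2 - G)^T a = 0}; (I_2 - G)^T = [[0, 0], [5, 10]] has null vector a = (2, -1), so ker((I - K)^*) = span{2·v1 + (-1)·v2} = span{(1, -1, -1)}. (Both kernels are 1-dimensional, matching rank(I - K) = 2.) Therefore (I - K) x = y is solvable iff <y, (1, -1, -1)> = 0, i.e. iff y_1 - y_2 - y_3 = 0; when solvable the solution set is the line x_p + c·(0, 1, -3), c ∈ C.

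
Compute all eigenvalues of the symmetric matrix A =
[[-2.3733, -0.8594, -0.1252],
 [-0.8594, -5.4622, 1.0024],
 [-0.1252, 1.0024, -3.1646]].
sigma(A) ≈ {-6, -3, -2}

A is real symmetric, so its spectrum consists of real eigenvalues. Expanding the characteristic polynomial of the displayed matrix gives
  det(λ I - A) = p(λ) = λ^3 + (11)λ^2 + (36)λ + (36).
Solving p(λ) = 0 yields eigenvalues ≈ -6, -3, -2. (A is shown rounded to 4 decimals, so these recover the underlying integer eigenvalues to within that precision.)
Verification: the trace of A = -11 equals the sum of eigenvalues -11, and det(A) ≈ -36.0008 matches the eigenvalue product -36.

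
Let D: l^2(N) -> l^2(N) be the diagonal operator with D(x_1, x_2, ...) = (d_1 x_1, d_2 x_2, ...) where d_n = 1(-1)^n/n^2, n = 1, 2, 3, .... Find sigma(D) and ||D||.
sigma(D) = {1(-1)^n/n^2 : n ≥ 1} ∪ {0}; ||D|| = 1

A bounded diagonal operator on l^2 with diagonal entries d_n has spectrum equal to the closure of {d_n : n ≥ 1}: every d_n is an eigenvalue (with eigenvector e_n), so {d_n} ⊂ sigma(D); the spectrum is closed, so its closure is too; and for lambda not in the closure, (D - lambda I) has bounded inverse (the diagonal entries 1/(d_n - lambda) are bounded). For our sequence d_n = 1(-1)^n/n^2, n = 1, 2, 3, ...:
  - {d_n} = {1(-1)^n/n^2 : n ≥ 1}; the only limit point is 0
  - closure = {1(-1)^n/n^2 : n ≥ 1} ∪ {0}
For the norm: a diagonal operator has ||D|| = sup_n |d_n|. Here |d_n| = 1/n^2 is decreasing, so sup_n |d_n| = |d_1| = 1. So ||D|| = 1.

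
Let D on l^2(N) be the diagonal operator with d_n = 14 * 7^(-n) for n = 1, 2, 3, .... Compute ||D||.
||D|| = 2 (attained at n = 1)

For D diagonal, ||D|| = sup_n |d_n|. The sequence d_n = 14 * 7^(-n) is positive and strictly decreasing (ratio 7^(-1) < 1), so the supremum is d_1 = 14/7 = 2. Hence ||D|| = 2.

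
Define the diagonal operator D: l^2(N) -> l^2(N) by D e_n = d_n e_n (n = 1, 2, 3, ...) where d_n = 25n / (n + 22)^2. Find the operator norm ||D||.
||D|| = 25/88 (attained at n = 22)

For D diagonal, ||D|| = sup_n |d_n|. Treat f(x) = 25x / (x + 22)^2 for real x > 0. By the quotient rule, f'(x) = 25(22 - x)/(x + 22)^3, which is positive for x < 22 and negative for x > 22. So f has a unique maximum at x = 22, and since 22 is a positive integer, the supremum over n ≥ 1 is attained at n = 22: d_22 = 25·22/(22 + 22)^2 = 25·22/1936 = 25/88. Hence ||D|| = 25/88.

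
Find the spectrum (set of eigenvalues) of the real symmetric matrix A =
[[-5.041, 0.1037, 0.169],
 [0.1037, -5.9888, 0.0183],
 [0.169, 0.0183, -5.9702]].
sigma(A) ≈ {-6, -5} (-6 with multiplicity 2)

A is real symmetric, so its spectrum consists of real eigenvalues. Expanding the characteristic polynomial of the displayed matrix gives
  det(λ I - A) = p(λ) = λ^3 + (17)λ^2 + (96)λ + (180).
Solving p(λ) = 0 yields eigenvalues ≈ -6, -6, -5. (A is shown rounded to 4 decimals, so these recover the underlying integer eigenvalues to within that precision.)
Verification: the trace of A = -17 equals the sum of eigenvalues -17, and det(A) ≈ -180.0000 matches the eigenvalue product -180.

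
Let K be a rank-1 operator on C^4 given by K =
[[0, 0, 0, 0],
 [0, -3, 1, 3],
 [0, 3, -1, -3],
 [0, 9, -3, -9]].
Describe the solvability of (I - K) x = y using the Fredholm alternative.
(I - K) is invertible (det(I - K) = 14 ≠ 0), so for every y in C^4 the equation (I - K) x = y has a unique solution.

K has rank 1, so it is an outer product K = u v^T: every row of K is a multiple of one row vector. Reading off the entries, u = (0, -1, 1, 3) and v = (0, 3, -1, -3) (row i of K equals u_i·v^T). A rank-one matrix u v^T satisfies K u = u (v·u) and kills the (3)-dimensional subspace v^⊥, so its characteristic polynomial is lambda^3 (lambda - v·u) with v·u = tr K = -13. Hence the eigenvalues of I - K are 1 (multiplicity 3) and 1 - (-13) = 14, so det(I - K) = 14. (Direct check: I - K =
[[1, 0, 0, 0],
 [0, 4, -1, -3],
 [0, -3, 2, 3],
 [0, -9, 3, 10]]
has determinant 14.) The finite-dimensional Fredholm alternative says: either (I - K) is invertible, or ker(I - K) ≠ {0} and then range(I - K) = ker((I - K)^*)^⊥, with dim ker(I - K) = dim ker((I - K)^*). Since det(I - K) ≠ 0, 1 is not an eigenvalue of K and ker(I - K) = {0}, so we are in the first case: for every y there is a unique x = (I - K)^(-1) y. Explicitly, by the Sherman–Morrison formula, (I - u v^T)^(-1) = I + u v^T/(1 - v·u), i.e. (I - K)^(-1) = I + K/(14).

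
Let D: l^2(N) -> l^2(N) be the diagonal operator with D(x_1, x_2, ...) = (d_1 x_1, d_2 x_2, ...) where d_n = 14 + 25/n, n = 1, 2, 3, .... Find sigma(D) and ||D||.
sigma(D) = {14 + 25/n : n ≥ 1} ∪ {14}; ||D|| = 39

A bounded diagonal operator on l^2 with diagonal entries d_n has spectrum equal to the closure of {d_n : n ≥ 1}: every d_n is an eigenvalue (with eigenvector e_n), so {d_n} ⊂ sigma(D); the spectrum is closed, so its closure is too; and for lambda not in the closure, (D - lambda I) has bounded inverse (the diagonal entries 1/(d_n - lambda) are bounded). For our sequence d_n = 14 + 25/n, n = 1, 2, 3, ...:
  - {d_n} = {14 + 25/n : n ≥ 1}; the only limit point is 14
  - closure = {14 + 25/n : n ≥ 1} ∪ {14}
For the norm: a diagonal operator has ||D|| = sup_n |d_n|. Here d_n = 14 + 25/n is positive and decreasing, so sup_n |d_n| = d_1 = 14 + 25 = 39. So ||D|| = 39.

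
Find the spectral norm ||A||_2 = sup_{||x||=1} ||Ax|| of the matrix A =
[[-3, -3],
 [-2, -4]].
||A||_2 = sqrt((38 + sqrt(1300))/2) ≈ 6.085 (= sqrt(largest eigenvalue of A^T A))

||A||_2 = sigma_max(A) = sqrt(lambda_max(A^T A)). Form the symmetric matrix M = A^T A =
[[13, 17],
 [17, 25]].
Its characteristic polynomial (trace, determinant of M give the coefficients) is
  p(λ) = det(λ I - M) = λ^2 - 38λ + 36.
For λ^2 - 38λ + 36 the discriminant is 1300. It is nonnegative but not a perfect square, so the roots are real and irrational: λ = (38 ± sqrt(1300))/2 ≈ 37.0278, 0.9722.
So the eigenvalues of A^T A are ≈ 0.9722, 37.0278 (all ≥ 0, as they must be for A^T A). The largest is λ_max = (38 + sqrt(1300))/2 ≈ 37.0278, hence ||A||_2 = sqrt(λ_max) = sqrt((38 + sqrt(1300))/2) ≈ 6.085.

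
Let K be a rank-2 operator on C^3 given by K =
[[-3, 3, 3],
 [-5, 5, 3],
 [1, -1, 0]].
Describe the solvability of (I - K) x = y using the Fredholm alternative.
(I - K) is invertible (det(I - K) = -1 ≠ 0), so for every y in C^3 the equation (I - K) x = y has a unique solution.

K has rank 2 and factors as K = U V^T = u1 v1^T + u2 v2^T with u1 = (-3, -3, 0), v1 = (1, -1, -1), u2 = (0, -2, 1), v2 = (1, -1, 0) (multiplying out reproduces the displayed K). The nonzero eigenvalues of U V^T coincide with those of the 2 x 2 matrix G = V^T U = [[v1·u1, v1·u2], [v2·u1, v2·u2]] = [[0, 1], [0, 2]], and by the Sylvester determinant identity det(I_3 - U V^T) = det(I_2 - V^T U) = det([[1, -1], [0, -1]]) = (1)(-1) - (-1)(0) = -1. (Direct check: I - K =
[[4, -3, -3],
 [5, -4, -3],
 [-1, 1, 1]]
has determinant -1.) The finite-dimensional Fredholm alternative says: either (I - K) is invertible, or ker(I - K) ≠ {0} and then range(I - K) = ker((I - K)^*)^⊥, with dim ker(I - K) = dim ker((I - K)^*). Since det(I - K) ≠ 0, 1 is not an eigenvalue of K and ker(I - K) = {0}, so we are in the first case: for every y there is a unique x = (I - K)^(-1) y. (Explicitly, by the Woodbury identity, (I - U V^T)^(-1) = I + U (I_2 - G)^(-1) V^T.)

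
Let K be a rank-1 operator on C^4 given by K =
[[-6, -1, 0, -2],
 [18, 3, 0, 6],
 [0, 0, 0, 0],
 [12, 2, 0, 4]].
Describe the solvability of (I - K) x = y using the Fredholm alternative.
(I - K) is singular (det(I - K) = 0, i.e. 1 ∈ sigma(K)). (I - K) x = y is solvable iff y ⊥ ker((I - K)^*) = span{(-6, -1, 0, -2)}, i.e. iff -6y_1 - y_2 - 2y_4 = 0. When solvable, the solutions are x = y + c·(1, -3, 0, -2), c arbitrary (ker(I - K) = span{(1, -3, 0, -2)}, dimension 1).

K has rank 1, so it is an outer product K = u v^T: every row of K is a multiple of one row vector. Reading off the entries, u = (1, -3, 0, -2) and v = (-6, -1, 0, -2) (row i of K equals u_i·v^T). A rank-one matrix u v^T satisfies K u = u (v·u) and kills the (3)-dimensional subspace v^⊥, so its characteristic polynomial is lambda^3 (lambda - v·u) with v·u = tr K = 1. Hence the eigenvalues of I - K are 1 (multiplicity 3) and 1 - (1) = 0, so det(I - K) = 0. (Direct check: I - K =
[[7, 1, 0, 2],
 [-18, -2, 0, -6],
 [0, 0, 1, 0],
 [-12, -2, 0, -3]]
has determinant 0.) So 1 is an eigenvalue of K and (I - K) is not invertible. The finite-dimensional Fredholm alternative says: either (I - K) is invertible, or ker(I - K) ≠ {0} and then range(I - K) = ker((I - K)^*)^⊥, with dim ker(I - K) = dim ker((I - K)^*). We are in the second case, so we need both kernels. Kernel of I - K: (I - K) u = u - u (v·u) = u - u = 0, so ker(I - K) = span{u} = span{(1, -3, 0, -2)} (it is exactly 1-dimensional because rank(I - K) = 3). Kernel of the adjoint: K is real, so (I - K)^* = I - K^T = I - v u^T, and (I - v u^T) v = v - v (u·v) = 0; hence ker((I - K)^*) = span{v} = span{(-6, -1, 0, -2)}. Therefore (I - K) x = y is solvable iff <y, v> = 0, i.e. iff -6y_1 - y_2 - 2y_4 = 0. When this holds, K y = u (v·y) = 0, so (I - K) y = y and x = y is a particular solution; the full solution set is the line x = y + c·u = y + c·(1, -3, 0, -2), c ∈ C.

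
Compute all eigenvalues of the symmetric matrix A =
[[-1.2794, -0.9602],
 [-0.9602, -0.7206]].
sigma(A) ≈ {-2, 0}

A is real symmetric, so its spectrum consists of real eigenvalues. Expanding the characteristic polynomial of the displayed matrix gives
  det(λ I - A) = p(λ) = λ^2 + (2)λ + (0).
Solving p(λ) = 0 yields eigenvalues ≈ -2, 0. (A is shown rounded to 4 decimals, so these recover the underlying integer eigenvalues to within that precision.)
Verification: the trace of A = -2 equals the sum of eigenvalues -2, and det(A) ≈ -0.0000 matches the eigenvalue product 0.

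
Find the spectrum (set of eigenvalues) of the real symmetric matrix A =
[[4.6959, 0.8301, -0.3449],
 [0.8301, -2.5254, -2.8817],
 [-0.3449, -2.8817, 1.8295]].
sigma(A) ≈ {-4, 3, 5}

A is real symmetric, so its spectrum consists of real eigenvalues. Expanding the characteristic polynomial of the displayed matrix gives
  det(λ I - A) = p(λ) = λ^3 + (-4)λ^2 + (-17)λ + (60.0019).
Solving p(λ) = 0 yields eigenvalues ≈ -4, 3, 5. (A is shown rounded to 4 decimals, so these recover the underlying integer eigenvalues to within that precision.)
Verification: the trace of A = 4 equals the sum of eigenvalues 4, and det(A) ≈ -60.0019 matches the eigenvalue product -60.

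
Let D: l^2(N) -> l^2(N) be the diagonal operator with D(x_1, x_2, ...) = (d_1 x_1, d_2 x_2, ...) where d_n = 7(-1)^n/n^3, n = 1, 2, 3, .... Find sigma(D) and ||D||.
sigma(D) = {7(-1)^n/n^3 : n ≥ 1} ∪ {0}; ||D|| = 7

A bounded diagonal operator on l^2 with diagonal entries d_n has spectrum equal to the closure of {d_n : n ≥ 1}: every d_n is an eigenvalue (with eigenvector e_n), so {d_n} ⊂ sigma(D); the spectrum is closed, so its closure is too; and for lambda not in the closure, (D - lambda I) has bounded inverse (the diagonal entries 1/(d_n - lambda) are bounded). For our sequence d_n = 7(-1)^n/n^3, n = 1, 2, 3, ...:
  - {d_n} = {7(-1)^n/n^3 : n ≥ 1}; the only limit point is 0
  - closure = {7(-1)^n/n^3 : n ≥ 1} ∪ {0}
For the norm: a diagonal operator has ||D|| = sup_n |d_n|. Here |d_n| = 7/n^3 is decreasing, so sup_n |d_n| = |d_1| = 7. So ||D|| = 7.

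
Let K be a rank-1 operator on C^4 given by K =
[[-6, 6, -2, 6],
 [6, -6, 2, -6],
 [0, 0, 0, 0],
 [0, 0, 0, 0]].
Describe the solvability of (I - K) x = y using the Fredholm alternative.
(I - K) is invertible (det(I - K) = 13 ≠ 0), so for every y in C^4 the equation (I - K) x = y has a unique solution.

K has rank 1, so it is an outer product K = u v^T: every row of K is a multiple of one row vector. Reading off the entries, u = (-2, 2, 0, 0) and v = (3, -3, 1, -3) (row i of K equals u_i·v^T). A rank-one matrix u v^T satisfies K u = u (v·u) and kills the (3)-dimensional subspace v^⊥, so its characteristic polynomial is lambda^3 (lambda - v·u) with v·u = tr K = -12. Hence the eigenvalues of I - K are 1 (multiplicity 3) and 1 - (-12) = 13, so det(I - K) = 13. (Direct check: I - K =
[[7, -6, 2, -6],
 [-6, 7, -2, 6],
 [0, 0, 1, 0],
 [0, 0, 0, 1]]
has determinant 13.) The finite-dimensional Fredholm alternative says: either (I - K) is invertible, or ker(I - K) ≠ {0} and then range(I - K) = ker((I - K)^*)^⊥, with dim ker(I - K) = dim ker((I - K)^*). Since det(I - K) ≠ 0, 1 is not an eigenvalue of K and ker(I - K) = {0}, so we are in the first case: for every y there is a unique x = (I - K)^(-1) y. Explicitly, by the Sherman–Morrison formula, (I - u v^T)^(-1) = I + u v^T/(1 - v·u), i.e. (I - K)^(-1) = I + K/(13).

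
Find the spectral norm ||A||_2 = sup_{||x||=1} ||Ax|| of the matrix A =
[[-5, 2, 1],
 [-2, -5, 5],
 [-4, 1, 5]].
||A||_2 ≈ 9.234 (= sqrt(largest eigenvalue of A^T A))

||A||_2 = sigma_max(A) = sqrt(lambda_max(A^T A)). Form the symmetric matrix M = A^T A =
[[45, -4, -35],
 [-4, 30, -18],
 [-35, -18, 51]].
Its characteristic polynomial (trace, sum of principal 2x2 minors, determinant of M give the coefficients) is
  p(λ) = det(λ I - M) = λ^3 - 126λ^2 + 3610λ - 11664.
No integer candidate from the rational root theorem (±divisors of 11664) is a root, so the roots are irrational. The cubic discriminant is Δ = 17209999472 > 0, so there are three distinct real roots. p(3) = -1941 and p(4) = 824 have opposite signs, so a root lies in (3, 4); Newton's method refines it to λ ≈ 3.6931. p(37) = 65 and p(38) = -1556 have opposite signs, so a root lies in (37, 38); Newton's method refines it to λ ≈ 37.0404. p(85) = -1039 and p(86) = 2956 have opposite signs, so a root lies in (85, 86); Newton's method refines it to λ ≈ 85.2664. Check (Vieta): the three roots sum to 126, matching tr M = 126.
So the eigenvalues of A^T A are ≈ 3.6931, 37.0404, 85.2664 (all ≥ 0, as they must be for A^T A). The largest is λ_max ≈ 85.2664, hence ||A||_2 = sqrt(λ_max) ≈ 9.234.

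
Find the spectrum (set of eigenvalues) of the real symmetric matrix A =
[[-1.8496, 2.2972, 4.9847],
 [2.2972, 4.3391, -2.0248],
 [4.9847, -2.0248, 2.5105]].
sigma(A) ≈ {-6, 5, 6}

A is real symmetric, so its spectrum consists of real eigenvalues. Expanding the characteristic polynomial of the displayed matrix gives
  det(λ I - A) = p(λ) = λ^3 + (-5)λ^2 + (-36)λ + (180).
Solving p(λ) = 0 yields eigenvalues ≈ -6, 5, 6. (A is shown rounded to 4 decimals, so these recover the underlying integer eigenvalues to within that precision.)
Verification: the trace of A = 5 equals the sum of eigenvalues 5, and det(A) ≈ -179.9995 matches the eigenvalue product -180.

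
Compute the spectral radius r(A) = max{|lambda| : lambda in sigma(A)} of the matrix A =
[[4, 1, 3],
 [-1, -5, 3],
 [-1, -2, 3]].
r(A) ≈ 4.0195

The eigenvalues of A are the roots of its characteristic polynomial. With M = A (coefficients from the trace, the sum of principal 2x2 minors, and det A):
  p(λ) = det(λ I - M) = λ^3 - 2λ^2 - 13λ + 45.
No integer candidate from the rational root theorem (±divisors of 45) is a root, so the roots are irrational. The cubic discriminant is Δ = -22711 < 0, so there is one real root and a complex-conjugate pair. p(-5) = -65 and p(-4) = 1 have opposite signs, so a root lies in (-5, -4); Newton's method refines it to λ ≈ -4.0195. Dividing out (λ - (-4.0195)) leaves approximately λ^2 - 6.0195λ + 11.1954. For λ^2 - 6.0195λ + 11.1954 the discriminant is -8.5472. It is negative, so the remaining roots are the complex-conjugate pair λ ≈ 3.0098 ± 1.4618i. Their product equals the constant term, so |λ|^2 ≈ 11.1954 and |λ| ≈ 3.346.
Thus the eigenvalues (to 4 decimals) are -4.0195 (modulus 4.0195); 3.0098 ± 1.4618i (modulus 3.346). The spectral radius is the largest modulus: r(A) ≈ 4.0195. (Cross-check: r(A) ≤ ||A||_2 ≈ 6.8704; equality holds whenever A is normal, though it can also hold for some non-normal A.)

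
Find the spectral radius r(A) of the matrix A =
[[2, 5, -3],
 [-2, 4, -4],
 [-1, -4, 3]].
r(A) = (7 + sqrt(37))/2 ≈ 6.5414

The eigenvalues of A are the roots of its characteristic polynomial. With M = A (coefficients from the trace, the sum of principal 2x2 minors, and det A):
  p(λ) = det(λ I - M) = λ^3 - 9λ^2 + 17λ - 6.
By the rational root theorem any rational root is an integer divisor of 6. Testing λ = 2: p(2) = 8 - 36 + 34 - 6 = 0, so λ = 2 is a root. Dividing out (λ - 2) leaves p(λ) = (λ - 2)(λ^2 - 7λ + 3). For λ^2 - 7λ + 3 the discriminant is 37. It is nonnegative but not a perfect square, so the roots are real and irrational: λ = (7 ± sqrt(37))/2 ≈ 6.5414, 0.4586.
Thus the eigenvalues (to 4 decimals) are 6.5414 (modulus 6.5414); 0.4586 (modulus 0.4586); 2 (modulus 2). The spectral radius is the largest modulus: r(A) = (7 + sqrt(37))/2 ≈ 6.5414. (Cross-check: r(A) ≤ ||A||_2 ≈ 9.5061; equality holds whenever A is normal, though it can also hold for some non-normal A.)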